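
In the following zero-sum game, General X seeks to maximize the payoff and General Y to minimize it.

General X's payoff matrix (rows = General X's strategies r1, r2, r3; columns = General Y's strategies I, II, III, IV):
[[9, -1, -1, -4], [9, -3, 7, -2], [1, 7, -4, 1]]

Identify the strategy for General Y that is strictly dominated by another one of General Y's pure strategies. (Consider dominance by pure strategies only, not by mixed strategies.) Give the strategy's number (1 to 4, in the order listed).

1

General Y prefers columns that give General X less. Compare I with III: -1 < 9, 7 < 9, -4 < 1.
So III strictly dominates I for General Y; I is strictly dominated.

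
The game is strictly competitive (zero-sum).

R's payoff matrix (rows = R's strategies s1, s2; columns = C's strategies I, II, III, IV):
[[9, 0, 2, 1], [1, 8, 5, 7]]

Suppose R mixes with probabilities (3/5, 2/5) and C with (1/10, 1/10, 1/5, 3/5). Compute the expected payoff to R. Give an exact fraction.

Against (1/10, 1/10, 1/5, 3/5), each row's expected payoff is s1: 19/10; s2: 61/10.
Taking the (3/5, 2/5)-weighted average: (3/5)·(19/10) + (2/5)·(61/10) = 179/50.

179/50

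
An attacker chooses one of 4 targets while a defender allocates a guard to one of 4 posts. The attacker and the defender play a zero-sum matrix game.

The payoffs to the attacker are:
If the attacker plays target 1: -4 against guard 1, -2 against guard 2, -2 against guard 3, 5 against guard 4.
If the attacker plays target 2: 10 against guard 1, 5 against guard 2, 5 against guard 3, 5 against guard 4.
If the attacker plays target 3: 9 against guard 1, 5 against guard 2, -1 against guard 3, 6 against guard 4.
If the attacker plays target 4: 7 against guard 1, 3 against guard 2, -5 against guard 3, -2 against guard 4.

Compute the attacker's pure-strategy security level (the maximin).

5

The worst-case payoff for each row is target 1: -4, target 2: 5, target 3: -1, target 4: -5.
The best of these is 5.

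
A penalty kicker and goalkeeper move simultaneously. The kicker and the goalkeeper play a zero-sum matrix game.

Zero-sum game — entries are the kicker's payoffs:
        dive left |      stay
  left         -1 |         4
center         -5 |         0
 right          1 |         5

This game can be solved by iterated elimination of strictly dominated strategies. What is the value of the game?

Row left is strictly dominated by row right (1>-1, 5>4); eliminate left.
Row center is strictly dominated by row right (1>-5, 5>0); eliminate center.
Column stay is strictly dominated by dive left for the goalkeeper (1<5); eliminate stay.
Only (right, dive left) remains, with payoff 1.

1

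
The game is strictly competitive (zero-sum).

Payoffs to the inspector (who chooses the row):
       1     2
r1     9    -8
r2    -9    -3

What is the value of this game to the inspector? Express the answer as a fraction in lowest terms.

Row minima are -8 and -9, so the inspector's maximin is -8; column maxima are 9 and -3, so the inspectee's minimax is -3. These differ, so the equilibrium is in mixed strategies.
Let the inspector play r1 with probability p. The inspectee is indifferent when 9p − 9(1−p) = −8p − 3(1−p), giving p = 6/23.
Let the inspectee play 1 with probability q. The inspector is indifferent when 9q − 8(1−q) = −9q − 3(1−q), giving q = 5/23.
The value is 9·(5/23) + (-8)·(18/23) = -99/23.

-99/23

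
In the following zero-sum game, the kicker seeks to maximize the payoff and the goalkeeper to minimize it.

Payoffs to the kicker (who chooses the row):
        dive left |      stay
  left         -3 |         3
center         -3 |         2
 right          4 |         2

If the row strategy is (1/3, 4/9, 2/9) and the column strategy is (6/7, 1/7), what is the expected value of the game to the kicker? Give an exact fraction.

Against (6/7, 1/7), each row's expected payoff is left: -15/7; center: -16/7; right: 26/7.
Taking the (1/3, 4/9, 2/9)-weighted average: (1/3)·(-15/7) + (4/9)·(-16/7) + (2/9)·(26/7) = -19/21.

-19/21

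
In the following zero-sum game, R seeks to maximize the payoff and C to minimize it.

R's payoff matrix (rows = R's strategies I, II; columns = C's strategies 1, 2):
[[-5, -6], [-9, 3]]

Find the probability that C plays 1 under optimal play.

9/13

Row minima are -6 and -9, so R's maximin is -6; column maxima are -5 and 3, so C's minimax is -5. These differ, so the equilibrium is in mixed strategies.
Let C play 1 with probability q. R is indifferent when −5q − 6(1−q) = −9q + 3(1−q), giving q = 9/13.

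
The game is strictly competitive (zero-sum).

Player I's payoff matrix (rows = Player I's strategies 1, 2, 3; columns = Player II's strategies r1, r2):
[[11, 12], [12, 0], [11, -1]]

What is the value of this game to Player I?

144/13

Row 3 is strictly dominated by row 2, so Player I never plays it.
The remaining 2×2 game on (1, 2) × (r1, r2) has no saddle point. Let Player I play 1 with probability p; indifference gives 11p + 12(1−p) = 12p, so p = 12/13.
Similarly Player II's optimal q on r1 is 12/13, and the value is 11·(12/13) + (12)·(1/13) = 144/13.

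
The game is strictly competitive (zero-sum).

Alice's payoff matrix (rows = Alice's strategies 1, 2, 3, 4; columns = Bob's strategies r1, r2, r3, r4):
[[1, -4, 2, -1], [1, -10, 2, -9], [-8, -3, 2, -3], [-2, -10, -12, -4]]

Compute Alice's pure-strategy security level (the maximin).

-4

The worst-case payoff for each row is 1: -4, 2: -10, 3: -8, 4: -12.
The best of these is -4.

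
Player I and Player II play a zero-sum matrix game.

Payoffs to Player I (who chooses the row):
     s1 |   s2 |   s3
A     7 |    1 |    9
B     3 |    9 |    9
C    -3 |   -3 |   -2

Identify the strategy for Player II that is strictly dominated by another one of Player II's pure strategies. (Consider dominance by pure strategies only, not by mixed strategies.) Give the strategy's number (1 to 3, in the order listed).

Player II prefers columns that give Player I less. Compare s3 with s1: 7 < 9, 3 < 9, -3 < -2.
So s1 strictly dominates s3 for Player II; s3 is strictly dominated.

3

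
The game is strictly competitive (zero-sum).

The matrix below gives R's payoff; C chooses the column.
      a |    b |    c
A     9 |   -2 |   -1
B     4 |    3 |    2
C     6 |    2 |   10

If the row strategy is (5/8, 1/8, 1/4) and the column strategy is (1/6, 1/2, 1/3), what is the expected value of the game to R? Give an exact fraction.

Against (1/6, 1/2, 1/3), each row's expected payoff is A: 1/6; B: 17/6; C: 16/3.
Taking the (5/8, 1/8, 1/4)-weighted average: (5/8)·(1/6) + (1/8)·(17/6) + (1/4)·(16/3) = 43/24.

43/24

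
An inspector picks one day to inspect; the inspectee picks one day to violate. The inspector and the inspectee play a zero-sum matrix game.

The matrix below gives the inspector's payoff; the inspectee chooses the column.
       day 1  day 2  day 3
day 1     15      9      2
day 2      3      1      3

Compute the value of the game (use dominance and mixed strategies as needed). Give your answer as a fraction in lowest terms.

Column day 1 is strictly dominated by day 2 for the inspectee (it gives the inspector more in every row).
The remaining 2×2 game on (day 1, day 2) × (day 2, day 3) has no saddle point. Let the inspector play day 1 with probability p; indifference gives 9p + (1−p) = 2p + 3(1−p), so p = 2/9.
Similarly the inspectee's optimal q on day 2 is 1/9, and the value is 9·(1/9) + (2)·(8/9) = 25/9.

25/9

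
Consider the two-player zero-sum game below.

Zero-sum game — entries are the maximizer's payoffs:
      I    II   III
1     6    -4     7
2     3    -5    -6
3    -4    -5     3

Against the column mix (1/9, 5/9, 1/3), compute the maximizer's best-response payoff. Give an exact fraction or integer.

7/9

1: (6)·(1/9) + (-4)·(5/9) + (7)·(1/3) = 7/9.
2: (3)·(1/9) + (-5)·(5/9) + (-6)·(1/3) = -40/9.
3: (-4)·(1/9) + (-5)·(5/9) + (3)·(1/3) = -20/9.
The best pure response is 1 with expected payoff 7/9.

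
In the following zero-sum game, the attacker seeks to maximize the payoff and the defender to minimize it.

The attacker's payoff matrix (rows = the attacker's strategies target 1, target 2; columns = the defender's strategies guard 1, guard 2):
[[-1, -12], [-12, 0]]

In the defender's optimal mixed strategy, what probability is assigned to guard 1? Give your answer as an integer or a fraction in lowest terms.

12/23

Row minima are -12 and -12, so the attacker's maximin is -12; column maxima are -1 and 0, so the defender's minimax is -1. These differ, so the equilibrium is in mixed strategies.
Let the defender play guard 1 with probability q. The attacker is indifferent when −q − 12(1−q) = −12q, giving q = 12/23.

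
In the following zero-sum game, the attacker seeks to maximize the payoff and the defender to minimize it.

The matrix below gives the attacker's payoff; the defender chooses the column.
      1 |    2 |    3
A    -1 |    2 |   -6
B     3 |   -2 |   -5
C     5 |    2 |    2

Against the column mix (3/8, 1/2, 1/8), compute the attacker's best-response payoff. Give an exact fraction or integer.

25/8

A: (-1)·(3/8) + (2)·(1/2) + (-6)·(1/8) = -1/8.
B: (3)·(3/8) + (-2)·(1/2) + (-5)·(1/8) = -1/2.
C: (5)·(3/8) + (2)·(1/2) + (2)·(1/8) = 25/8.
The best pure response is C with expected payoff 25/8.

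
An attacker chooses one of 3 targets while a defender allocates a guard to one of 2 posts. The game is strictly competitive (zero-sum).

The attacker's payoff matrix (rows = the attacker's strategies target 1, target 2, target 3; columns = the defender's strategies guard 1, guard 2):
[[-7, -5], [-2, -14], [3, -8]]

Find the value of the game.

Row target 2 is strictly dominated by row target 3, so the attacker never plays it.
The remaining 2×2 game on (target 1, target 3) × (guard 1, guard 2) has no saddle point. Let the attacker play target 1 with probability p; indifference gives −7p + 3(1−p) = −5p − 8(1−p), so p = 11/13.
Similarly the defender's optimal q on guard 1 is 3/13, and the value is -7·(3/13) + (-5)·(10/13) = -71/13.

-71/13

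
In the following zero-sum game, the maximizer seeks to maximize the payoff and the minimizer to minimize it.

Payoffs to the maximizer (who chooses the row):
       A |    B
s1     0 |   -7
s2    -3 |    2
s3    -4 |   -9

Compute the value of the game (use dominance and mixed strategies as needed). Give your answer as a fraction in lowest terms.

Row s3 is strictly dominated by row s1, so the maximizer never plays it.
The remaining 2×2 game on (s1, s2) × (A, B) has no saddle point. Let the maximizer play s1 with probability p; indifference gives −3(1−p) = −7p + 2(1−p), so p = 5/12.
Similarly the minimizer's optimal q on A is 3/4, and the value is 0·(3/4) + (-7)·(1/4) = -7/4.

-7/4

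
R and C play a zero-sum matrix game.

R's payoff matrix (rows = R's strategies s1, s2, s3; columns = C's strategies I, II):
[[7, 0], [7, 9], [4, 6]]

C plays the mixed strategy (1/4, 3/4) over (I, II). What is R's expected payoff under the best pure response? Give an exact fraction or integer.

s1: (7)·(1/4) + (0)·(3/4) = 7/4.
s2: (7)·(1/4) + (9)·(3/4) = 17/2.
s3: (4)·(1/4) + (6)·(3/4) = 11/2.
The best pure response is s2 with expected payoff 17/2.

17/2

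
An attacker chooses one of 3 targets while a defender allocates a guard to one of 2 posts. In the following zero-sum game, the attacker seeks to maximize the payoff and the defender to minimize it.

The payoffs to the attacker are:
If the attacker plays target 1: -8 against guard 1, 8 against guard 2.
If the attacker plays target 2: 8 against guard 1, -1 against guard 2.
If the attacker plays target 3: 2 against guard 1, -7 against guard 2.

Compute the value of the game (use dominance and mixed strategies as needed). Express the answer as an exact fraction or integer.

56/25

Row target 3 is strictly dominated by row target 2, so the attacker never plays it.
The remaining 2×2 game on (target 1, target 2) × (guard 1, guard 2) has no saddle point. Let the attacker play target 1 with probability p; indifference gives −8p + 8(1−p) = 8p − (1−p), so p = 9/25.
Similarly the defender's optimal q on guard 1 is 9/25, and the value is -8·(9/25) + (8)·(16/25) = 56/25.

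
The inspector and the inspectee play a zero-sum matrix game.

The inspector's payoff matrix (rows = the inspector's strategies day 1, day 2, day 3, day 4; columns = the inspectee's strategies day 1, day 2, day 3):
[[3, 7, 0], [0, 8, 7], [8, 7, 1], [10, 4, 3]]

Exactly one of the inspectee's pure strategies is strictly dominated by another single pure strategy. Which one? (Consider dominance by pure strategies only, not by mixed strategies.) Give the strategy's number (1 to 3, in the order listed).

The inspectee prefers columns that give the inspector less. Compare day 2 with day 3: 0 < 7, 7 < 8, 1 < 7, 3 < 4.
So day 3 strictly dominates day 2 for the inspectee; day 2 is strictly dominated.

2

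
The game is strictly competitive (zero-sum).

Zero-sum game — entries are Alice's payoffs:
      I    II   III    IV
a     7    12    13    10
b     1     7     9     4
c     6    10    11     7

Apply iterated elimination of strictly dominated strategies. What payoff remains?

Row b is strictly dominated by row a (7>1, 12>7, 13>9, 10>4); eliminate b.
Row c is strictly dominated by row a (7>6, 12>10, 13>11, 10>7); eliminate c.
Column II is strictly dominated by I for Bob (7<12); eliminate II.
Column III is strictly dominated by I for Bob (7<13); eliminate III.
Column IV is strictly dominated by I for Bob (7<10); eliminate IV.
Only (a, I) remains, with payoff 7.

7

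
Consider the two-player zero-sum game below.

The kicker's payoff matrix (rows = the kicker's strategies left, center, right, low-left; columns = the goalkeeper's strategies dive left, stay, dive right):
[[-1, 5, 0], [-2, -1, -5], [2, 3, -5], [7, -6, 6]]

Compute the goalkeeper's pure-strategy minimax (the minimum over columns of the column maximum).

The worst case (largest entry) in each column is dive left: 7, stay: 5, dive right: 6.
The best (smallest) of these is 5.

5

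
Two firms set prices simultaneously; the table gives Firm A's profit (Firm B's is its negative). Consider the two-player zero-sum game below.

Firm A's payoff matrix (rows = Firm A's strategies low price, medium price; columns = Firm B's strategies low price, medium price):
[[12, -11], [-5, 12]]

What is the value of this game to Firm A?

89/40

Row minima are -11 and -5, so Firm A's maximin is -5; column maxima are 12 and 12, so Firm B's minimax is 12. These differ, so the equilibrium is in mixed strategies.
Let Firm A play low price with probability p. Firm B is indifferent when 12p − 5(1−p) = −11p + 12(1−p), giving p = 17/40.
Let Firm B play low price with probability q. Firm A is indifferent when 12q − 11(1−q) = −5q + 12(1−q), giving q = 23/40.
The value is 12·(23/40) + (-11)·(17/40) = 89/40.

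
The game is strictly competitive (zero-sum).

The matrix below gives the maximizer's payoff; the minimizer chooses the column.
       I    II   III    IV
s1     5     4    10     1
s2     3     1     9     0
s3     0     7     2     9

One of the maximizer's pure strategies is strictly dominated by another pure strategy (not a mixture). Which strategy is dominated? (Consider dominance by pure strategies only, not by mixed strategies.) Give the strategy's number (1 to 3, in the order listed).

2

Compare s2 with s1: 5 > 3, 4 > 1, 10 > 9, 1 > 0.
So s1 strictly dominates s2 for the maximizer; s2 is strictly dominated.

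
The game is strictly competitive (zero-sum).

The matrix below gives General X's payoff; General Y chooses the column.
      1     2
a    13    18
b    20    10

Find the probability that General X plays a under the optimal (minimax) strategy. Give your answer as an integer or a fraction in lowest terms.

2/3

Row minima are 13 and 10, so General X's maximin is 13; column maxima are 20 and 18, so General Y's minimax is 18. These differ, so the equilibrium is in mixed strategies.
Let General X play a with probability p. General Y is indifferent when 13p + 20(1−p) = 18p + 10(1−p), giving p = 2/3.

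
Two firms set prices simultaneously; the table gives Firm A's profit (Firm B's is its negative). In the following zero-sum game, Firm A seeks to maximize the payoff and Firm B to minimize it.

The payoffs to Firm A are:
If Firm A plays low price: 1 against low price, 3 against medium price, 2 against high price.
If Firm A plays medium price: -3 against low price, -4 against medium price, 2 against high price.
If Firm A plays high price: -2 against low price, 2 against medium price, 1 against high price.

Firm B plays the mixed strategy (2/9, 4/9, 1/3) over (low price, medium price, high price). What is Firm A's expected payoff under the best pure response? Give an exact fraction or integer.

low price: (1)·(2/9) + (3)·(4/9) + (2)·(1/3) = 20/9.
medium price: (-3)·(2/9) + (-4)·(4/9) + (2)·(1/3) = -16/9.
high price: (-2)·(2/9) + (2)·(4/9) + (1)·(1/3) = 7/9.
The best pure response is low price with expected payoff 20/9.

20/9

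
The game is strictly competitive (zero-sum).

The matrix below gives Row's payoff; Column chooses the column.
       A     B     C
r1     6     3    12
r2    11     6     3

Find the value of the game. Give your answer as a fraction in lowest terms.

21/4

Column A is strictly dominated by B for Column (it gives Row more in every row).
The remaining 2×2 game on (r1, r2) × (B, C) has no saddle point. Let Row play r1 with probability p; indifference gives 3p + 6(1−p) = 12p + 3(1−p), so p = 1/4.
Similarly Column's optimal q on B is 3/4, and the value is 3·(3/4) + (12)·(1/4) = 21/4.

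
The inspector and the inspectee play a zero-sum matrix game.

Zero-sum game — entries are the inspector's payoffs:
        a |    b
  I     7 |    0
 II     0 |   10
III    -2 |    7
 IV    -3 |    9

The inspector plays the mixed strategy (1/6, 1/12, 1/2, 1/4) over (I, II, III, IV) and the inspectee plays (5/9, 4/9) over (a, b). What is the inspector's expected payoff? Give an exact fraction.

281/108

Against (5/9, 4/9), each row's expected payoff is I: 35/9; II: 40/9; III: 2; IV: 7/3.
Taking the (1/6, 1/12, 1/2, 1/4)-weighted average: (1/6)·(35/9) + (1/12)·(40/9) + (1/2)·(2) + (1/4)·(7/3) = 281/108.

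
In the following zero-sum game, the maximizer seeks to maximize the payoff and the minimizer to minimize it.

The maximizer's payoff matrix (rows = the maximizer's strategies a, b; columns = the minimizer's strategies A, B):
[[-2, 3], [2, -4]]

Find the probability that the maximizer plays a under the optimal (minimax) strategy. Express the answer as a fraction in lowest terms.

Row minima are -2 and -4, so the maximizer's maximin is -2; column maxima are 2 and 3, so the minimizer's minimax is 2. These differ, so the equilibrium is in mixed strategies.
Let the maximizer play a with probability p. The minimizer is indifferent when −2p + 2(1−p) = 3p − 4(1−p), giving p = 6/11.

6/11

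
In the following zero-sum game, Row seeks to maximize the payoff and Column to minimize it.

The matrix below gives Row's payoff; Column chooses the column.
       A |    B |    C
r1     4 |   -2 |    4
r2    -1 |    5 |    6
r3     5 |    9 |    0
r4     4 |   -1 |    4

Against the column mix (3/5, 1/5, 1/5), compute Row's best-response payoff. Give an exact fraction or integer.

r1: (4)·(3/5) + (-2)·(1/5) + (4)·(1/5) = 14/5.
r2: (-1)·(3/5) + (5)·(1/5) + (6)·(1/5) = 8/5.
r3: (5)·(3/5) + (9)·(1/5) + (0)·(1/5) = 24/5.
r4: (4)·(3/5) + (-1)·(1/5) + (4)·(1/5) = 3.
The best pure response is r3 with expected payoff 24/5.

24/5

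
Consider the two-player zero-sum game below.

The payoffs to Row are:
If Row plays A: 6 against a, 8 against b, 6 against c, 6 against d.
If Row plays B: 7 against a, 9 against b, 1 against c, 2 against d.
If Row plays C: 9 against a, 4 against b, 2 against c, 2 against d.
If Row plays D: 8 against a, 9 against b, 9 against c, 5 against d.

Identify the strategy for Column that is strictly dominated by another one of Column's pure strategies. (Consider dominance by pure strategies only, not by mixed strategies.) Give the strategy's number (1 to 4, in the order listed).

2

Column prefers columns that give Row less. Compare b with d: 6 < 8, 2 < 9, 2 < 4, 5 < 9.
So d strictly dominates b for Column; b is strictly dominated.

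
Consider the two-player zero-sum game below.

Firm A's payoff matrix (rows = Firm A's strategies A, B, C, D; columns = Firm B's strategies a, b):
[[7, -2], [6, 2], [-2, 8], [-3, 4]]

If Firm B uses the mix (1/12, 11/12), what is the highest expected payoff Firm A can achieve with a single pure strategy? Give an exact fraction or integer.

43/6

A: (7)·(1/12) + (-2)·(11/12) = -5/4.
B: (6)·(1/12) + (2)·(11/12) = 7/3.
C: (-2)·(1/12) + (8)·(11/12) = 43/6.
D: (-3)·(1/12) + (4)·(11/12) = 41/12.
The best pure response is C with expected payoff 43/6.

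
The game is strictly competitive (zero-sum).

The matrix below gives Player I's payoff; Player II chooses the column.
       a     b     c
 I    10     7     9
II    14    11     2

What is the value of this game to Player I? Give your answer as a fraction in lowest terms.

Column a is strictly dominated by b for Player II (it gives Player I more in every row).
The remaining 2×2 game on (I, II) × (b, c) has no saddle point. Let Player I play I with probability p; indifference gives 7p + 11(1−p) = 9p + 2(1−p), so p = 9/11.
Similarly Player II's optimal q on b is 7/11, and the value is 7·(7/11) + (9)·(4/11) = 85/11.

85/11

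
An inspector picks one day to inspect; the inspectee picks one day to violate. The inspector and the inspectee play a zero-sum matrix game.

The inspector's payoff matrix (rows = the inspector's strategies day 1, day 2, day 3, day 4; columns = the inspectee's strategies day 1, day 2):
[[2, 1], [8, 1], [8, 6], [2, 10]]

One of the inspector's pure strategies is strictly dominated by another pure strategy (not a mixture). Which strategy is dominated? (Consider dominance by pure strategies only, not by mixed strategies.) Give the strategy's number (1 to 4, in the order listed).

Compare day 1 with day 3: 8 > 2, 6 > 1.
So day 3 strictly dominates day 1 for the inspector; day 1 is strictly dominated.

1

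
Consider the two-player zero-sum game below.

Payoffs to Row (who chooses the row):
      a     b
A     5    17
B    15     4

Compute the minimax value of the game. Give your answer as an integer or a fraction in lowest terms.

235/23

Row minima are 5 and 4, so Row's maximin is 5; column maxima are 15 and 17, so Column's minimax is 15. These differ, so the equilibrium is in mixed strategies.
Let Row play A with probability p. Column is indifferent when 5p + 15(1−p) = 17p + 4(1−p), giving p = 11/23.
Let Column play a with probability q. Row is indifferent when 5q + 17(1−q) = 15q + 4(1−q), giving q = 13/23.
The value is 5·(13/23) + (17)·(10/23) = 235/23.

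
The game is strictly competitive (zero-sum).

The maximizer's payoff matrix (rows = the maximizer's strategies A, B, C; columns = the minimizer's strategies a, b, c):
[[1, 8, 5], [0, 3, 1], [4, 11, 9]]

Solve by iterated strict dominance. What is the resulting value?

Row B is strictly dominated by row A (1>0, 8>3, 5>1); eliminate B.
Row A is strictly dominated by row C (4>1, 11>8, 9>5); eliminate A.
Column c is strictly dominated by a for the minimizer (4<9); eliminate c.
Column b is strictly dominated by a for the minimizer (4<11); eliminate b.
Only (C, a) remains, with payoff 4.

4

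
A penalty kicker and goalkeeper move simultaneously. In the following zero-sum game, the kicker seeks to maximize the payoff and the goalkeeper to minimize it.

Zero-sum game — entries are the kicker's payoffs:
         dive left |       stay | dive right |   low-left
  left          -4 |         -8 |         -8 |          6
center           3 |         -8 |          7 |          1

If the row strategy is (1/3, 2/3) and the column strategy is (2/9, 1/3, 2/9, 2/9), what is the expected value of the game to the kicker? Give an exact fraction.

Against (2/9, 1/3, 2/9, 2/9), each row's expected payoff is left: -4; center: -2/9.
Taking the (1/3, 2/3)-weighted average: (1/3)·(-4) + (2/3)·(-2/9) = -40/27.

-40/27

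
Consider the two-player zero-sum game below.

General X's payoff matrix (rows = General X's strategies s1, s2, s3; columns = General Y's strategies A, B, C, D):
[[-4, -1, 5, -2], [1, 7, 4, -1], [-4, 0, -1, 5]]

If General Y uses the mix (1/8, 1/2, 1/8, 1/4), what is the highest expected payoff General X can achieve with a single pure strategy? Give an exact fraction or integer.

31/8

s1: (-4)·(1/8) + (-1)·(1/2) + (5)·(1/8) + (-2)·(1/4) = -7/8.
s2: (1)·(1/8) + (7)·(1/2) + (4)·(1/8) + (-1)·(1/4) = 31/8.
s3: (-4)·(1/8) + (0)·(1/2) + (-1)·(1/8) + (5)·(1/4) = 5/8.
The best pure response is s2 with expected payoff 31/8.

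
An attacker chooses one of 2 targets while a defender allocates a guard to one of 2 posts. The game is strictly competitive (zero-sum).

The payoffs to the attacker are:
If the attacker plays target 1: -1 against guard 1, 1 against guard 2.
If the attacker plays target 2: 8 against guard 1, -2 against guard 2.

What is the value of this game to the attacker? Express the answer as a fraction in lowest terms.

1/2

Row minima are -1 and -2, so the attacker's maximin is -1; column maxima are 8 and 1, so the defender's minimax is 1. These differ, so the equilibrium is in mixed strategies.
Let the attacker play target 1 with probability p. The defender is indifferent when −p + 8(1−p) = p − 2(1−p), giving p = 5/6.
Let the defender play guard 1 with probability q. The attacker is indifferent when −q + (1−q) = 8q − 2(1−q), giving q = 1/4.
The value is -1·(1/4) + (1)·(3/4) = 1/2.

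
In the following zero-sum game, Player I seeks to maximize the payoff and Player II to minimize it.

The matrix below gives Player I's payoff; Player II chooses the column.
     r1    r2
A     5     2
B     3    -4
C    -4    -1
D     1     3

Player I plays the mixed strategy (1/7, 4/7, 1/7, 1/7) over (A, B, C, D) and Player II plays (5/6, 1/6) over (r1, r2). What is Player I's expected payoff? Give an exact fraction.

Against (5/6, 1/6), each row's expected payoff is A: 9/2; B: 11/6; C: -7/2; D: 4/3.
Taking the (1/7, 4/7, 1/7, 1/7)-weighted average: (1/7)·(9/2) + (4/7)·(11/6) + (1/7)·(-7/2) + (1/7)·(4/3) = 29/21.

29/21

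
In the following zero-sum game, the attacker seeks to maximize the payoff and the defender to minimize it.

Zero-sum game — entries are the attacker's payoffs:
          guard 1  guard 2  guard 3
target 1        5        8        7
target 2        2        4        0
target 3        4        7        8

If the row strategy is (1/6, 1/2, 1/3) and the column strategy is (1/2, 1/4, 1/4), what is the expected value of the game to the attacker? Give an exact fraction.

Against (1/2, 1/4, 1/4), each row's expected payoff is target 1: 25/4; target 2: 2; target 3: 23/4.
Taking the (1/6, 1/2, 1/3)-weighted average: (1/6)·(25/4) + (1/2)·(2) + (1/3)·(23/4) = 95/24.

95/24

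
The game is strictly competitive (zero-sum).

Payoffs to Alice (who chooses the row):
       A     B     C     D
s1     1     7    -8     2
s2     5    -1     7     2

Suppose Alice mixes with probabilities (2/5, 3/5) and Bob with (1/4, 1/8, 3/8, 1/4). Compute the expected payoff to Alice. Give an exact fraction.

2

Against (1/4, 1/8, 3/8, 1/4), each row's expected payoff is s1: -11/8; s2: 17/4.
Taking the (2/5, 3/5)-weighted average: (2/5)·(-11/8) + (3/5)·(17/4) = 2.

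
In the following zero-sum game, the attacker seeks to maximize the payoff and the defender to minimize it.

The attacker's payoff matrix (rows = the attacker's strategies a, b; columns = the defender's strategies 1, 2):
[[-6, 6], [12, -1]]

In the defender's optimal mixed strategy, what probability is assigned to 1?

Row minima are -6 and -1, so the attacker's maximin is -1; column maxima are 12 and 6, so the defender's minimax is 6. These differ, so the equilibrium is in mixed strategies.
Let the defender play 1 with probability q. The attacker is indifferent when −6q + 6(1−q) = 12q − (1−q), giving q = 7/25.

7/25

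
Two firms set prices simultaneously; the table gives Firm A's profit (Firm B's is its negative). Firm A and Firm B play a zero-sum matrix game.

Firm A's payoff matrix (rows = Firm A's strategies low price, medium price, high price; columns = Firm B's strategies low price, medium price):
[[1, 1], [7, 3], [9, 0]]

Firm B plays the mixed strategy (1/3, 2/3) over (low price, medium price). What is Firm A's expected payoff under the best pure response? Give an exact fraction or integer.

low price: (1)·(1/3) + (1)·(2/3) = 1.
medium price: (7)·(1/3) + (3)·(2/3) = 13/3.
high price: (9)·(1/3) + (0)·(2/3) = 3.
The best pure response is medium price with expected payoff 13/3.

13/3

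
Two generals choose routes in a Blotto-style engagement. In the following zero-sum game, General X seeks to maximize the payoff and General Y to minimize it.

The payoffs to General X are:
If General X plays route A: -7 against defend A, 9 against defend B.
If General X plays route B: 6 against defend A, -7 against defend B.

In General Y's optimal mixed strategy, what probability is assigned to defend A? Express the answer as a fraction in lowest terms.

16/29

Row minima are -7 and -7, so General X's maximin is -7; column maxima are 6 and 9, so General Y's minimax is 6. These differ, so the equilibrium is in mixed strategies.
Let General Y play defend A with probability q. General X is indifferent when −7q + 9(1−q) = 6q − 7(1−q), giving q = 16/29.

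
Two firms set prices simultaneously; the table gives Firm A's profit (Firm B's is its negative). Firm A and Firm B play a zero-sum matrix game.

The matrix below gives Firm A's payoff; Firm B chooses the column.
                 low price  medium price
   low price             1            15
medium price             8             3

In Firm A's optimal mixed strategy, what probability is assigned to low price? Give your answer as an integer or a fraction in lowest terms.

Row minima are 1 and 3, so Firm A's maximin is 3; column maxima are 8 and 15, so Firm B's minimax is 8. These differ, so the equilibrium is in mixed strategies.
Let Firm A play low price with probability p. Firm B is indifferent when p + 8(1−p) = 15p + 3(1−p), giving p = 5/19.

5/19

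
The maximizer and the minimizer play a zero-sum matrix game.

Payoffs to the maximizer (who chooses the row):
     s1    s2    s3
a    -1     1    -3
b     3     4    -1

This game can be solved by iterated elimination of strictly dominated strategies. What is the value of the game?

-1

Row a is strictly dominated by row b (3>-1, 4>1, -1>-3); eliminate a.
Column s2 is strictly dominated by s1 for the minimizer (3<4); eliminate s2.
Column s1 is strictly dominated by s3 for the minimizer (-1<3); eliminate s1.
Only (b, s3) remains, with payoff -1.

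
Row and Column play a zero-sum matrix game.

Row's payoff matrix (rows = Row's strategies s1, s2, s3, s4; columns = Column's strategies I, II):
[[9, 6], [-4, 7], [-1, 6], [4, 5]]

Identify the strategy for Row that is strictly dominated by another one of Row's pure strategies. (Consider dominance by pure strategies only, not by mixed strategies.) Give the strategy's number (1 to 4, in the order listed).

4

Compare s4 with s1: 9 > 4, 6 > 5.
So s1 strictly dominates s4 for Row; s4 is strictly dominated.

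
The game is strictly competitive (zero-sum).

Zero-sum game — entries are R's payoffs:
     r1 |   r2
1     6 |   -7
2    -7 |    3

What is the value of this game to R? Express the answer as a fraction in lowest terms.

-31/23

Row minima are -7 and -7, so R's maximin is -7; column maxima are 6 and 3, so C's minimax is 3. These differ, so the equilibrium is in mixed strategies.
Let R play 1 with probability p. C is indifferent when 6p − 7(1−p) = −7p + 3(1−p), giving p = 10/23.
Let C play r1 with probability q. R is indifferent when 6q − 7(1−q) = −7q + 3(1−q), giving q = 10/23.
The value is 6·(10/23) + (-7)·(13/23) = -31/23.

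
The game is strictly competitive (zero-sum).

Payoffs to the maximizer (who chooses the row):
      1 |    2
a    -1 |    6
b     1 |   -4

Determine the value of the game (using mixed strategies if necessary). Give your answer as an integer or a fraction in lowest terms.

1/6

Row minima are -1 and -4, so the maximizer's maximin is -1; column maxima are 1 and 6, so the minimizer's minimax is 1. These differ, so the equilibrium is in mixed strategies.
Let the maximizer play a with probability p. The minimizer is indifferent when −p + (1−p) = 6p − 4(1−p), giving p = 5/12.
Let the minimizer play 1 with probability q. The maximizer is indifferent when −q + 6(1−q) = q − 4(1−q), giving q = 5/6.
The value is -1·(5/6) + (6)·(1/6) = 1/6.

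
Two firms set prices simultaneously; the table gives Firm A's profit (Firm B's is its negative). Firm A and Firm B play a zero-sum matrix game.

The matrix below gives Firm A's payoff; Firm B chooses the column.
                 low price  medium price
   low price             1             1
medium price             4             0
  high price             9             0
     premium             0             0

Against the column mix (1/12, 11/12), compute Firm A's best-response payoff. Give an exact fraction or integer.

1

low price: (1)·(1/12) + (1)·(11/12) = 1.
medium price: (4)·(1/12) + (0)·(11/12) = 1/3.
high price: (9)·(1/12) + (0)·(11/12) = 3/4.
premium: (0)·(1/12) + (0)·(11/12) = 0.
The best pure response is low price with expected payoff 1.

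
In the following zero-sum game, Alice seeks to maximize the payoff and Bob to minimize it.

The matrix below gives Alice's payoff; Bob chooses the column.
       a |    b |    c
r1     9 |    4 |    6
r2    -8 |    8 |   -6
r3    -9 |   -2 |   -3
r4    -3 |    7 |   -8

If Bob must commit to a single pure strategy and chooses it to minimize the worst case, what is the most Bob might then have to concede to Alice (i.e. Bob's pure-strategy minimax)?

6

The worst case (largest entry) in each column is a: 9, b: 8, c: 6.
The best (smallest) of these is 6.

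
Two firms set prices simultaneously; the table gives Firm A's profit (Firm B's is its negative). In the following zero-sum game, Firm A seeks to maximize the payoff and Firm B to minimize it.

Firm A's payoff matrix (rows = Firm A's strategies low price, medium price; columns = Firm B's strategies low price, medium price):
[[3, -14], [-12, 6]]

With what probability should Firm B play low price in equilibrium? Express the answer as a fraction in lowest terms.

Row minima are -14 and -12, so Firm A's maximin is -12; column maxima are 3 and 6, so Firm B's minimax is 3. These differ, so the equilibrium is in mixed strategies.
Let Firm B play low price with probability q. Firm A is indifferent when 3q − 14(1−q) = −12q + 6(1−q), giving q = 4/7.

4/7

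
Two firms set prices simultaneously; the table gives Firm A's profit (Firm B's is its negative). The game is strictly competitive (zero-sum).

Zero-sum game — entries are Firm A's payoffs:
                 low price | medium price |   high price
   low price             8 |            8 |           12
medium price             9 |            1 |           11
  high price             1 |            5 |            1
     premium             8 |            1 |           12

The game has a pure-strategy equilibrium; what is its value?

Row minima: 8, 1, 1, 1 → Firm A's maximin is 8.
Column maxima: 9, 8, 12 → Firm B's minimax is 8.
They coincide at (low price, medium price), so the value is 8.

8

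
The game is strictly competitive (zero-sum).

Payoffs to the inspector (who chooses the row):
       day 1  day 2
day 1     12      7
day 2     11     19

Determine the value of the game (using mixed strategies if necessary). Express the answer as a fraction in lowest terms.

151/13

Row minima are 7 and 11, so the inspector's maximin is 11; column maxima are 12 and 19, so the inspectee's minimax is 12. These differ, so the equilibrium is in mixed strategies.
Let the inspector play day 1 with probability p. The inspectee is indifferent when 12p + 11(1−p) = 7p + 19(1−p), giving p = 8/13.
Let the inspectee play day 1 with probability q. The inspector is indifferent when 12q + 7(1−q) = 11q + 19(1−q), giving q = 12/13.
The value is 12·(12/13) + (7)·(1/13) = 151/13.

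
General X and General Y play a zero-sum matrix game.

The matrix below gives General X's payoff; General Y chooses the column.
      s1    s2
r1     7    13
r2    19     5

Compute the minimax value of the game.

53/5

Row minima are 7 and 5, so General X's maximin is 7; column maxima are 19 and 13, so General Y's minimax is 13. These differ, so the equilibrium is in mixed strategies.
Let General X play r1 with probability p. General Y is indifferent when 7p + 19(1−p) = 13p + 5(1−p), giving p = 7/10.
Let General Y play s1 with probability q. General X is indifferent when 7q + 13(1−q) = 19q + 5(1−q), giving q = 2/5.
The value is 7·(2/5) + (13)·(3/5) = 53/5.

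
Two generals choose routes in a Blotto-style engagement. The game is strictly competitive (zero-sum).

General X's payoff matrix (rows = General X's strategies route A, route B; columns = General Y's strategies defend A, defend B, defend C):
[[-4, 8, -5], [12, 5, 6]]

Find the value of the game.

73/14

Column defend A is strictly dominated by defend C for General Y (it gives General X more in every row).
The remaining 2×2 game on (route A, route B) × (defend B, defend C) has no saddle point. Let General X play route A with probability p; indifference gives 8p + 5(1−p) = −5p + 6(1−p), so p = 1/14.
Similarly General Y's optimal q on defend B is 11/14, and the value is 8·(11/14) + (-5)·(3/14) = 73/14.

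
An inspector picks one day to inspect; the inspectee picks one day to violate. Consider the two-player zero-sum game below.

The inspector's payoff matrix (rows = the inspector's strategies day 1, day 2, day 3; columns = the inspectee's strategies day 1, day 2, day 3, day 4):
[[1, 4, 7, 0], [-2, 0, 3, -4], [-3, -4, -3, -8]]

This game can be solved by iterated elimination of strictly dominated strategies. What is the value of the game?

Row day 3 is strictly dominated by row day 1 (1>-3, 4>-4, 7>-3, 0>-8); eliminate day 3.
Row day 2 is strictly dominated by row day 1 (1>-2, 4>0, 7>3, 0>-4); eliminate day 2.
Column day 2 is strictly dominated by day 1 for the inspectee (1<4); eliminate day 2.
Column day 3 is strictly dominated by day 1 for the inspectee (1<7); eliminate day 3.
Column day 1 is strictly dominated by day 4 for the inspectee (0<1); eliminate day 1.
Only (day 1, day 4) remains, with payoff 0.

0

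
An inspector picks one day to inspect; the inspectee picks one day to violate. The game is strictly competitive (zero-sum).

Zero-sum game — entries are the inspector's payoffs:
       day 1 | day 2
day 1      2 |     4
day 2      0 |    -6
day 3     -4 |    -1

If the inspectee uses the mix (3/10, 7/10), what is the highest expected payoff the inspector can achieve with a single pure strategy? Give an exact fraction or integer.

17/5

day 1: (2)·(3/10) + (4)·(7/10) = 17/5.
day 2: (0)·(3/10) + (-6)·(7/10) = -21/5.
day 3: (-4)·(3/10) + (-1)·(7/10) = -19/10.
The best pure response is day 1 with expected payoff 17/5.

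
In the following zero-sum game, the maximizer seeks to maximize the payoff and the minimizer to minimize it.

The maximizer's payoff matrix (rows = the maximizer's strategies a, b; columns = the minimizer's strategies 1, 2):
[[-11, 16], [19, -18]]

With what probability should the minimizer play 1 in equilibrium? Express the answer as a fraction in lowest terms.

Row minima are -11 and -18, so the maximizer's maximin is -11; column maxima are 19 and 16, so the minimizer's minimax is 16. These differ, so the equilibrium is in mixed strategies.
Let the minimizer play 1 with probability q. The maximizer is indifferent when −11q + 16(1−q) = 19q − 18(1−q), giving q = 17/32.

17/32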